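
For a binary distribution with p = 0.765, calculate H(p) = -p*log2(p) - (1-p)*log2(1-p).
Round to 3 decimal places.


H = -0.765*log2(0.765) - 0.235*log2(0.235) = 0.787.

0.787


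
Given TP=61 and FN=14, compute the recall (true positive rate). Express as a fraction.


Recall = TP / (TP + FN) = 61 / 75 = 61/75.

61/75


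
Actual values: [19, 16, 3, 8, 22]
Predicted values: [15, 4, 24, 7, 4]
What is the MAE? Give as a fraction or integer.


MAE = (1/5) * (|19-15|=4 + |16-4|=12 + |3-24|=21 + |8-7|=1 + |22-4|=18). Sum = 56. MAE = 56/5.

56/5


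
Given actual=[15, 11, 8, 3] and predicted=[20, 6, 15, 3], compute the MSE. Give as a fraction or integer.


MSE = (1/4) * ((15-20)^2=25 + (11-6)^2=25 + (8-15)^2=49 + (3-3)^2=0). Sum = 99. MSE = 99/4.

99/4


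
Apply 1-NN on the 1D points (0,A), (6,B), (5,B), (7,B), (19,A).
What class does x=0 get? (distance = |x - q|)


Distances: |0-0|=0, |6-0|=6, |5-0|=5, |7-0|=7, |19-0|=19. 1 nearest: (0,A). Counts: {'A': 1}. Majority class: A.

A


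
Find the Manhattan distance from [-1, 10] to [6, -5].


d = sum of absolute differences: |-1-6|=7 + |10--5|=15 = 22.

22


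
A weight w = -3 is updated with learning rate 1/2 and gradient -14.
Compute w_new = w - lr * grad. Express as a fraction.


w_new = -3 - 1/2 * -14 = -3 - -7 = 4.

4


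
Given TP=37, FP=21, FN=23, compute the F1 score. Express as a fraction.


Precision = 37/58 = 37/58. Recall = 37/60 = 37/60. F1 = 2*P*R/(P+R) = 37/59.

37/59


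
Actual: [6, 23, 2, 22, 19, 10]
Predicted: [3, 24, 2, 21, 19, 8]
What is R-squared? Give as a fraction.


Mean(y) = 41/3. SS_res = 15. SS_tot = 1180/3. R^2 = 1 - 15/(1180/3) = 227/236.

227/236


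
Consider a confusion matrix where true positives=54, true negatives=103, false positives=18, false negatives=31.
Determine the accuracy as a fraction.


Accuracy = (TP + TN) / (TP + TN + FP + FN) = (54 + 103) / 206 = 157/206.

157/206


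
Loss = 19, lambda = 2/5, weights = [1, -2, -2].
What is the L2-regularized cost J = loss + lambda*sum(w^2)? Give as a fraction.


L2 sq norm = sum(w^2) = 9. J = 19 + 2/5 * 9 = 113/5.

113/5


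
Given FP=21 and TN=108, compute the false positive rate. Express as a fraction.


FPR = FP / (FP + TN) = 21 / 129 = 7/43.

7/43


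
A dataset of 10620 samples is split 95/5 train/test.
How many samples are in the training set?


Test set = 10620 * 5% = 531. Training set = 10620 - 531 = 10089.

10089


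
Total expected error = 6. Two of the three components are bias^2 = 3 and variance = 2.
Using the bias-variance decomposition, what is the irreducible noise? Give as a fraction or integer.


Total error = bias^2 + variance + irreducible noise. So irreducible noise = 6 - 3 - 2 = 1.

1


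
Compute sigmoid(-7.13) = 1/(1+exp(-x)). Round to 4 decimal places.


sigma(-7.13) = 1/(1+e^(7.13)) = 1/(1+1248.876967) = 1/1249.876967 = 0.0008.

0.0008


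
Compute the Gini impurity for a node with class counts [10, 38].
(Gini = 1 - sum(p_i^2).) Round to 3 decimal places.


Total = 48. Proportions: 10/48, 38/48. sum(p_i^2) = 0.6701. Gini = 1 - 0.6701 = 0.3299, which rounds to 0.330.

0.330


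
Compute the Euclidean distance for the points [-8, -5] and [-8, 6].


d = sqrt(sum of squared differences). (-8--8)^2=0, (-5-6)^2=121. Sum = 121.

11


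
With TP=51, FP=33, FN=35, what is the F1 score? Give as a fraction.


Precision = 51/84 = 17/28. Recall = 51/86 = 51/86. F1 = 2*P*R/(P+R) = 3/5.

3/5


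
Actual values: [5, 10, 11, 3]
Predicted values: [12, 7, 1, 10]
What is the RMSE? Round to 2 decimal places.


MSE = 51.7500. RMSE = sqrt(51.7500) = 7.19.

7.19


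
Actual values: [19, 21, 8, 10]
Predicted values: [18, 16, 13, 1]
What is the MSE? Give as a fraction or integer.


MSE = (1/4) * ((19-18)^2=1 + (21-16)^2=25 + (8-13)^2=25 + (10-1)^2=81). Sum = 132. MSE = 33.

33


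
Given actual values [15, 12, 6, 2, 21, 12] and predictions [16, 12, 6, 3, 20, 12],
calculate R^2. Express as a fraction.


Mean(y) = 34/3. SS_res = 3. SS_tot = 670/3. R^2 = 1 - 3/(670/3) = 661/670.

661/670


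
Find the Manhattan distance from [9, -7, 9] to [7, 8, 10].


d = sum of absolute differences: |9-7|=2 + |-7-8|=15 + |9-10|=1 = 18.

18


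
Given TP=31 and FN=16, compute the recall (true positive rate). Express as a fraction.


Recall = TP / (TP + FN) = 31 / 47 = 31/47.

31/47


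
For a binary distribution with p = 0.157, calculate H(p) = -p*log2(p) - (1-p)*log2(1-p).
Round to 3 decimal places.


H = -0.157*log2(0.157) - 0.843*log2(0.843) = 0.627.

0.627


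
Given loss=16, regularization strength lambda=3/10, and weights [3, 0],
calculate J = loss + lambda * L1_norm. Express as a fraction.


L1 norm = sum(|w|) = 3. J = 16 + 3/10 * 3 = 169/10.

169/10


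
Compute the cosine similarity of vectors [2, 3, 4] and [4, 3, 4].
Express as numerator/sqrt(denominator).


dot = 33. |a|^2 = 29, |b|^2 = 41. cos = 33/sqrt(1189).

33/sqrt(1189)


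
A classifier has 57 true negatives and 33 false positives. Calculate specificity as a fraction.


Specificity = TN / (TN + FP) = 57 / 90 = 19/30.

19/30


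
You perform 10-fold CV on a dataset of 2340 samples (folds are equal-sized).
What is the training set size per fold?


Each validation fold has 2340/10 = 234 samples. Training set = 2340 - 234 = 2106.

2106


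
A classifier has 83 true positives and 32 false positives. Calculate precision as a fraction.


Precision = TP / (TP + FP) = 83 / 115 = 83/115.

83/115


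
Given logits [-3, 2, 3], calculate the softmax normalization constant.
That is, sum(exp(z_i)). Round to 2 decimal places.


Denom = e^-3=0.0498 + e^2=7.3891 + e^3=20.0855. Sum = 27.5244, which rounds to 27.52.

27.52


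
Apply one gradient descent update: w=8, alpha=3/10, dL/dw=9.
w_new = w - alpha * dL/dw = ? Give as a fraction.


w_new = 8 - 3/10 * 9 = 8 - 27/10 = 53/10.

53/10


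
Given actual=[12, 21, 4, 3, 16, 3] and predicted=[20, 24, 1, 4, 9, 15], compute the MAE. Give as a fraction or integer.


MAE = (1/6) * (|12-20|=8 + |21-24|=3 + |4-1|=3 + |3-4|=1 + |16-9|=7 + |3-15|=12). Sum = 34. MAE = 17/3.

17/3


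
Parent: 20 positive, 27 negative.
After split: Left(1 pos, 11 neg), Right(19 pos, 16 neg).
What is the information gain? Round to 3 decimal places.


H(parent) = 0.9839. H(left) = 0.4138, H(right) = 0.9947. Weighted = (12/47)*0.4138 + (35/47)*0.9947 = 0.8464. IG = 0.9839 - 0.8464 = 0.1375, which rounds to 0.138.

0.138


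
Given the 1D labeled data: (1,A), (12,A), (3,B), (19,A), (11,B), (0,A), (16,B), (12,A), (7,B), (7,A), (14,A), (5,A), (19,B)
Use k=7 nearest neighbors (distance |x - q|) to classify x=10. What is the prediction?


Distances: |1-10|=9, |12-10|=2, |3-10|=7, |19-10|=9, |11-10|=1, |0-10|=10, |16-10|=6, |12-10|=2, |7-10|=3, |7-10|=3, |14-10|=4, |5-10|=5, |19-10|=9. 7 nearest: (11,B), (12,A), (12,A), (7,A), (7,B), (14,A), (5,A). Counts: {'B': 2, 'A': 5}. Majority class: A.

A


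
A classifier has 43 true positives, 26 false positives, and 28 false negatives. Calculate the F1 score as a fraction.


Precision = 43/69 = 43/69. Recall = 43/71 = 43/71. F1 = 2*P*R/(P+R) = 43/70.

43/70


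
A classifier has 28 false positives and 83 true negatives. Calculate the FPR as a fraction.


FPR = FP / (FP + TN) = 28 / 111 = 28/111.

28/111


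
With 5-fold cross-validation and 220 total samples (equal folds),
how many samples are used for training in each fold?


Each validation fold has 220/5 = 44 samples. Training set = 220 - 44 = 176.

176


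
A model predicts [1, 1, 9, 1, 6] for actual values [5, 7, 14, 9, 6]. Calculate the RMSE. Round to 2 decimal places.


MSE = 28.2000. RMSE = sqrt(28.2000) = 5.31.

5.31


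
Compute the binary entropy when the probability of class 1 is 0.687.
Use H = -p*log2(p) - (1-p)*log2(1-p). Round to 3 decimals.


H = -0.687*log2(0.687) - 0.313*log2(0.313) = 0.897.

0.897


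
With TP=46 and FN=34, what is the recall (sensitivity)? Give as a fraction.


Recall = TP / (TP + FN) = 46 / 80 = 23/40.

23/40


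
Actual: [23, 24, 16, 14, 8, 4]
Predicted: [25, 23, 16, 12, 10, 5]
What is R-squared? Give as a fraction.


Mean(y) = 89/6. SS_res = 14. SS_tot = 1901/6. R^2 = 1 - 14/(1901/6) = 1817/1901.

1817/1901


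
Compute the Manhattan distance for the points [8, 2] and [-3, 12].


d = sum of absolute differences: |8--3|=11 + |2-12|=10 = 21.

21


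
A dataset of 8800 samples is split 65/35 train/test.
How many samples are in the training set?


Test set = 8800 * 35% = 3080. Training set = 8800 - 3080 = 5720.

5720


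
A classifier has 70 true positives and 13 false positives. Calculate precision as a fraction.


Precision = TP / (TP + FP) = 70 / 83 = 70/83.

70/83


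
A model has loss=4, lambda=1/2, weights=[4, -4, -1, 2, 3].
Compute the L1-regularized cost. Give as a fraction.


L1 norm = sum(|w|) = 14. J = 4 + 1/2 * 14 = 11.

11


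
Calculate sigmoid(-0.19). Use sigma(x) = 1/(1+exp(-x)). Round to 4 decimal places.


sigma(-0.19) = 1/(1+e^(0.19)) = 1/(1+1.209250) = 1/2.209250 = 0.4526.

0.4526


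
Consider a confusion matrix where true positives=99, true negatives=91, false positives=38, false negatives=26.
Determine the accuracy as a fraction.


Accuracy = (TP + TN) / (TP + TN + FP + FN) = (99 + 91) / 254 = 95/127.

95/127


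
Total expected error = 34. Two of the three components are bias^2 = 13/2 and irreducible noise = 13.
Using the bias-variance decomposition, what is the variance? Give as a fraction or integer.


Total error = bias^2 + variance + irreducible noise. So variance = 34 - 13/2 - 13 = 29/2.

29/2


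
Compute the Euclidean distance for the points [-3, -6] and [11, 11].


d = sqrt(sum of squared differences). (-3-11)^2=196, (-6-11)^2=289. Sum = 485.

sqrt(485)


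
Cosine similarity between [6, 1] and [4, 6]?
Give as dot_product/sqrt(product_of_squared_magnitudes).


dot = 30. |a|^2 = 37, |b|^2 = 52. cos = 30/sqrt(1924).

30/sqrt(1924)


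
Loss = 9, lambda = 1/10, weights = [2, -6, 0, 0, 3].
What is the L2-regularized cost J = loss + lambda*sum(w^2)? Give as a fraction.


L2 sq norm = sum(w^2) = 49. J = 9 + 1/10 * 49 = 139/10.

139/10


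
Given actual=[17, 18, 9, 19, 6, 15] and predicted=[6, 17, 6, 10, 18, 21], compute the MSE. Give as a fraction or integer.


MSE = (1/6) * ((17-6)^2=121 + (18-17)^2=1 + (9-6)^2=9 + (19-10)^2=81 + (6-18)^2=144 + (15-21)^2=36). Sum = 392. MSE = 196/3.

196/3


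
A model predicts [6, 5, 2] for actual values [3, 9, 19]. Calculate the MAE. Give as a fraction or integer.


MAE = (1/3) * (|3-6|=3 + |9-5|=4 + |19-2|=17). Sum = 24. MAE = 8.

8


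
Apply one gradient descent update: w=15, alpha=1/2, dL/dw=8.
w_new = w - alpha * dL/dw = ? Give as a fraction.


w_new = 15 - 1/2 * 8 = 15 - 4 = 11.

11


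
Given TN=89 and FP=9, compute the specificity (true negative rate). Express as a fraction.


Specificity = TN / (TN + FP) = 89 / 98 = 89/98.

89/98


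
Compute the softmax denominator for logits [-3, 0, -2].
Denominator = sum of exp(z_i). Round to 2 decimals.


Denom = e^-3=0.0498 + e^0=1.0000 + e^-2=0.1353. Sum = 1.1851, which rounds to 1.19.

1.19


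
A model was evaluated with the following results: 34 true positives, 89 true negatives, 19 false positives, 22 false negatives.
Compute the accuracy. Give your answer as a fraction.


Accuracy = (TP + TN) / (TP + TN + FP + FN) = (34 + 89) / 164 = 3/4.

3/4


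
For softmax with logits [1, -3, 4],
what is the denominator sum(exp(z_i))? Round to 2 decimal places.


Denom = e^1=2.7183 + e^-3=0.0498 + e^4=54.5982. Sum = 57.3663, which rounds to 57.37.

57.37


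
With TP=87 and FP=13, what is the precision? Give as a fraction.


Precision = TP / (TP + FP) = 87 / 100 = 87/100.

87/100


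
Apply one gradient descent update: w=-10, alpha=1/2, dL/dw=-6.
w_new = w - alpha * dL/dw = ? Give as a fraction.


w_new = -10 - 1/2 * -6 = -10 - -3 = -7.

-7


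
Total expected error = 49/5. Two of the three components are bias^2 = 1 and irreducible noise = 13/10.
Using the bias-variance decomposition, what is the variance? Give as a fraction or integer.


Total error = bias^2 + variance + irreducible noise. So variance = 49/5 - 1 - 13/10 = 15/2.

15/2


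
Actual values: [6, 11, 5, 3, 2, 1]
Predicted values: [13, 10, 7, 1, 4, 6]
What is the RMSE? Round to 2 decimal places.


MSE = 14.5000. RMSE = sqrt(14.5000) = 3.81.

3.81


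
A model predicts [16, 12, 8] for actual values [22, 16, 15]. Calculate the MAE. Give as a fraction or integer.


MAE = (1/3) * (|22-16|=6 + |16-12|=4 + |15-8|=7). Sum = 17. MAE = 17/3.

17/3


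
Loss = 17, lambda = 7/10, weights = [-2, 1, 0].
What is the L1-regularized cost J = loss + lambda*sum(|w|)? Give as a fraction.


L1 norm = sum(|w|) = 3. J = 17 + 7/10 * 3 = 191/10.

191/10


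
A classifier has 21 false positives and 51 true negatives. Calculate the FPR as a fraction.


FPR = FP / (FP + TN) = 21 / 72 = 7/24.

7/24


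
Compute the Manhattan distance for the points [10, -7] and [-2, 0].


d = sum of absolute differences: |10--2|=12 + |-7-0|=7 = 19.

19


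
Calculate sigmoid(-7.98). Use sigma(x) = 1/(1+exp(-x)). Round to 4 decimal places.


sigma(-7.98) = 1/(1+e^(7.98)) = 1/(1+2921.931064) = 1/2922.931064 = 0.0003.

0.0003


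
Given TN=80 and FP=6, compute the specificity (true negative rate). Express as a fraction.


Specificity = TN / (TN + FP) = 80 / 86 = 40/43.

40/43


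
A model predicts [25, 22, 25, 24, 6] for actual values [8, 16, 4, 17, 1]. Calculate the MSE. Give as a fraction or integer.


MSE = (1/5) * ((8-25)^2=289 + (16-22)^2=36 + (4-25)^2=441 + (17-24)^2=49 + (1-6)^2=25). Sum = 840. MSE = 168.

168


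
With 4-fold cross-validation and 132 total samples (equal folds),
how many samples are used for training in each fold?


Each validation fold has 132/4 = 33 samples. Training set = 132 - 33 = 99.

99


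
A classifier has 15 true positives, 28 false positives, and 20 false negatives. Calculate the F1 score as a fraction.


Precision = 15/43 = 15/43. Recall = 15/35 = 3/7. F1 = 2*P*R/(P+R) = 5/13.

5/13


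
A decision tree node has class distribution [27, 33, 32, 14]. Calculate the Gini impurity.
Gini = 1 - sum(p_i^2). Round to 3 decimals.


Total = 106. Proportions: 27/106, 33/106, 32/106, 14/106. sum(p_i^2) = 0.2704. Gini = 1 - 0.2704 = 0.7296, which rounds to 0.730.

0.730


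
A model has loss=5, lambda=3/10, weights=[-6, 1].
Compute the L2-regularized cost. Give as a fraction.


L2 sq norm = sum(w^2) = 37. J = 5 + 3/10 * 37 = 161/10.

161/10


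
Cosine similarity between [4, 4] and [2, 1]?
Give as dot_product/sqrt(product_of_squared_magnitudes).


dot = 12. |a|^2 = 32, |b|^2 = 5. cos = 12/sqrt(160).

12/sqrt(160)


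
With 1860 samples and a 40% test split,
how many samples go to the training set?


Test set = 1860 * 40% = 744. Training set = 1860 - 744 = 1116.

1116


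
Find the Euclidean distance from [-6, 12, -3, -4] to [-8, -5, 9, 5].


d = sqrt(sum of squared differences). (-6--8)^2=4, (12--5)^2=289, (-3-9)^2=144, (-4-5)^2=81. Sum = 518.

sqrt(518)


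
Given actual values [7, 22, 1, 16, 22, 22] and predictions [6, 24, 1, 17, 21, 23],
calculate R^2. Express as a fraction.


Mean(y) = 15. SS_res = 8. SS_tot = 408. R^2 = 1 - 8/(408) = 50/51.

50/51


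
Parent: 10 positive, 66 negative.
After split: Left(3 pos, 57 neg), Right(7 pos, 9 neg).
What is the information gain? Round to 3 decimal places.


H(parent) = 0.5618. H(left) = 0.2864, H(right) = 0.9887. Weighted = (60/76)*0.2864 + (16/76)*0.9887 = 0.4343. IG = 0.5618 - 0.4343 = 0.1275, which rounds to 0.128.

0.128


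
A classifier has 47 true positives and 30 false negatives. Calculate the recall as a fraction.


Recall = TP / (TP + FN) = 47 / 77 = 47/77.

47/77


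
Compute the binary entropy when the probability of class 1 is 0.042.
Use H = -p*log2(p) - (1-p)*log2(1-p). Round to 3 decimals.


H = -0.042*log2(0.042) - 0.958*log2(0.958) = 0.251.

0.251


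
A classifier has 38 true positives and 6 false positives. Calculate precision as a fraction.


Precision = TP / (TP + FP) = 38 / 44 = 19/22.

19/22


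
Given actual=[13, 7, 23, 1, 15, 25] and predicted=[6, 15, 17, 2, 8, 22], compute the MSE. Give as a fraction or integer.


MSE = (1/6) * ((13-6)^2=49 + (7-15)^2=64 + (23-17)^2=36 + (1-2)^2=1 + (15-8)^2=49 + (25-22)^2=9). Sum = 208. MSE = 104/3.

104/3


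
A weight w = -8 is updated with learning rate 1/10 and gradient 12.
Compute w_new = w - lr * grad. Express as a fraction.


w_new = -8 - 1/10 * 12 = -8 - 6/5 = -46/5.

-46/5


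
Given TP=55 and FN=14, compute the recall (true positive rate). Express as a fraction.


Recall = TP / (TP + FN) = 55 / 69 = 55/69.

55/69


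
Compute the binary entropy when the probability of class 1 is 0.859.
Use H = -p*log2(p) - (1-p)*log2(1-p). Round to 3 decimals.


H = -0.859*log2(0.859) - 0.141*log2(0.141) = 0.587.

0.587


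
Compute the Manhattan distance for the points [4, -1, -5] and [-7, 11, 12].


d = sum of absolute differences: |4--7|=11 + |-1-11|=12 + |-5-12|=17 = 40.

40


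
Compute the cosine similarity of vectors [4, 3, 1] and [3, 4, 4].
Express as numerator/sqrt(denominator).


dot = 28. |a|^2 = 26, |b|^2 = 41. cos = 28/sqrt(1066).

28/sqrt(1066)


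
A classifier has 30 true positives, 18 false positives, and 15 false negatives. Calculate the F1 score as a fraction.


Precision = 30/48 = 5/8. Recall = 30/45 = 2/3. F1 = 2*P*R/(P+R) = 20/31.

20/31


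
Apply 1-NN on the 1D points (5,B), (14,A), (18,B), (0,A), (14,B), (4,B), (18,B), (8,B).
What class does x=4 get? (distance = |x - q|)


Distances: |5-4|=1, |14-4|=10, |18-4|=14, |0-4|=4, |14-4|=10, |4-4|=0, |18-4|=14, |8-4|=4. 1 nearest: (4,B). Counts: {'B': 1}. Majority class: B.

B


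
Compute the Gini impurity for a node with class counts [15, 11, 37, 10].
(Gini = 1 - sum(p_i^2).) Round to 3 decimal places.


Total = 73. Proportions: 15/73, 11/73, 37/73, 10/73. sum(p_i^2) = 0.3406. Gini = 1 - 0.3406 = 0.6594, which rounds to 0.659.

0.659


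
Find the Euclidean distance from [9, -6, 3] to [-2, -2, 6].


d = sqrt(sum of squared differences). (9--2)^2=121, (-6--2)^2=16, (3-6)^2=9. Sum = 146.

sqrt(146)


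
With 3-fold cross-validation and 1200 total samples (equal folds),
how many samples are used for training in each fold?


Each validation fold has 1200/3 = 400 samples. Training set = 1200 - 400 = 800.

800


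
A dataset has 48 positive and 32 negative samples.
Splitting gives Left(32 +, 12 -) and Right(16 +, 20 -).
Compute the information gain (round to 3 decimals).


H(parent) = 0.9710. H(left) = 0.8454, H(right) = 0.9911. Weighted = (44/80)*0.8454 + (36/80)*0.9911 = 0.9110. IG = 0.9710 - 0.9110 = 0.0600, which rounds to 0.060.

0.060


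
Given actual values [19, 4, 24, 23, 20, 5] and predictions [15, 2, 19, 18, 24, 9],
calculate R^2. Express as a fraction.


Mean(y) = 95/6. SS_res = 102. SS_tot = 2417/6. R^2 = 1 - 102/(2417/6) = 1805/2417.

1805/2417


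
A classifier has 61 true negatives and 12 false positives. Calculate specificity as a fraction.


Specificity = TN / (TN + FP) = 61 / 73 = 61/73.

61/73


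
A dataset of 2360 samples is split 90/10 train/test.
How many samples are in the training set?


Test set = 2360 * 10% = 236. Training set = 2360 - 236 = 2124.

2124


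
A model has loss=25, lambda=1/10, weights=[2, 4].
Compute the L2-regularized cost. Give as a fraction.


L2 sq norm = sum(w^2) = 20. J = 25 + 1/10 * 20 = 27.

27


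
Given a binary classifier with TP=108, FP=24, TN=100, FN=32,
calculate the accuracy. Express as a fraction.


Accuracy = (TP + TN) / (TP + TN + FP + FN) = (108 + 100) / 264 = 26/33.

26/33


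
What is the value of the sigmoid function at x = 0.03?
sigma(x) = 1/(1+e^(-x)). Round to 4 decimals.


sigma(0.03) = 1/(1+e^(-0.03)) = 1/(1+0.970446) = 1/1.970446 = 0.5075.

0.5075


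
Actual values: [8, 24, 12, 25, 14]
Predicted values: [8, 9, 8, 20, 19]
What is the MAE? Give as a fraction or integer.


MAE = (1/5) * (|8-8|=0 + |24-9|=15 + |12-8|=4 + |25-20|=5 + |14-19|=5). Sum = 29. MAE = 29/5.

29/5


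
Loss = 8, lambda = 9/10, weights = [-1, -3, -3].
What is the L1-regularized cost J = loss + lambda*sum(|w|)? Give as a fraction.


L1 norm = sum(|w|) = 7. J = 8 + 9/10 * 7 = 143/10.

143/10


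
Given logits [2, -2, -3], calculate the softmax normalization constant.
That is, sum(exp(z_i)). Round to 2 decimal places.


Denom = e^2=7.3891 + e^-2=0.1353 + e^-3=0.0498. Sum = 7.5742, which rounds to 7.57.

7.57


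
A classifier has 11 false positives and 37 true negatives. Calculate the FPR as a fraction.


FPR = FP / (FP + TN) = 11 / 48 = 11/48.

11/48


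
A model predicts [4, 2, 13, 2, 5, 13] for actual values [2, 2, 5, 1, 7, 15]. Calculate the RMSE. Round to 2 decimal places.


MSE = 12.8333. RMSE = sqrt(12.8333) = 3.58.

3.58


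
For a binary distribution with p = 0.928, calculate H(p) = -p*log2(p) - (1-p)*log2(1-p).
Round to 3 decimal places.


H = -0.928*log2(0.928) - 0.072*log2(0.072) = 0.373.

0.373


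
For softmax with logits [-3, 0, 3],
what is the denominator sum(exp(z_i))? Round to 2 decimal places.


Denom = e^-3=0.0498 + e^0=1.0000 + e^3=20.0855. Sum = 21.1353, which rounds to 21.14.

21.14


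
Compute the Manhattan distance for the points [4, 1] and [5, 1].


d = sum of absolute differences: |4-5|=1 + |1-1|=0 = 1.

1


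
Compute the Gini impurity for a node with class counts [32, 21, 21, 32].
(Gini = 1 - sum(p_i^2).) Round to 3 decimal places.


Total = 106. Proportions: 32/106, 21/106, 21/106, 32/106. sum(p_i^2) = 0.2608. Gini = 1 - 0.2608 = 0.7392, which rounds to 0.739.

0.739


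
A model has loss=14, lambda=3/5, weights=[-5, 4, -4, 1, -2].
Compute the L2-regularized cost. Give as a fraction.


L2 sq norm = sum(w^2) = 62. J = 14 + 3/5 * 62 = 256/5.

256/5


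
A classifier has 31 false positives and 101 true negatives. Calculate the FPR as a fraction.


FPR = FP / (FP + TN) = 31 / 132 = 31/132.

31/132


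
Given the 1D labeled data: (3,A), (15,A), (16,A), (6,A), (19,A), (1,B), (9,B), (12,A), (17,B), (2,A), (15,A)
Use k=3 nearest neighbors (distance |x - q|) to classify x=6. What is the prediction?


Distances: |3-6|=3, |15-6|=9, |16-6|=10, |6-6|=0, |19-6|=13, |1-6|=5, |9-6|=3, |12-6|=6, |17-6|=11, |2-6|=4, |15-6|=9. 3 nearest: (6,A), (3,A), (9,B). Counts: {'A': 2, 'B': 1}. Majority class: A.

A


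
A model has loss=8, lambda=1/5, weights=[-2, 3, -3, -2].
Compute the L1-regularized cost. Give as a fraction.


L1 norm = sum(|w|) = 10. J = 8 + 1/5 * 10 = 10.

10


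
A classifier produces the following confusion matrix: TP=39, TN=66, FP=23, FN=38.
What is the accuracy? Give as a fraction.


Accuracy = (TP + TN) / (TP + TN + FP + FN) = (39 + 66) / 166 = 105/166.

105/166


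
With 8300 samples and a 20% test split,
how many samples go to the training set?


Test set = 8300 * 20% = 1660. Training set = 8300 - 1660 = 6640.

6640


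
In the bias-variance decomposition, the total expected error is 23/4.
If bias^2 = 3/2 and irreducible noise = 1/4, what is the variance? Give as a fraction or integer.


Total error = bias^2 + variance + irreducible noise. So variance = 23/4 - 3/2 - 1/4 = 4.

4


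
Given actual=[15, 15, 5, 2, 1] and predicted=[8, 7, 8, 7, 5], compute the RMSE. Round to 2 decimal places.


MSE = 32.6000. RMSE = sqrt(32.6000) = 5.71.

5.71


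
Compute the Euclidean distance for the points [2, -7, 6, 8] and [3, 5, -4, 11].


d = sqrt(sum of squared differences). (2-3)^2=1, (-7-5)^2=144, (6--4)^2=100, (8-11)^2=9. Sum = 254.

sqrt(254)


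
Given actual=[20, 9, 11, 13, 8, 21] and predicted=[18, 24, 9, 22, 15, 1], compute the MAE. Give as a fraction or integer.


MAE = (1/6) * (|20-18|=2 + |9-24|=15 + |11-9|=2 + |13-22|=9 + |8-15|=7 + |21-1|=20). Sum = 55. MAE = 55/6.

55/6


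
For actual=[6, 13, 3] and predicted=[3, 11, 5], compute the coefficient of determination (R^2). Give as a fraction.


Mean(y) = 22/3. SS_res = 17. SS_tot = 158/3. R^2 = 1 - 17/(158/3) = 107/158.

107/158


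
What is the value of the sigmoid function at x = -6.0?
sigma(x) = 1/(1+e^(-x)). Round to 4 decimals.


sigma(-6.0) = 1/(1+e^(6.0)) = 1/(1+403.428793) = 1/404.428793 = 0.0025.

0.0025


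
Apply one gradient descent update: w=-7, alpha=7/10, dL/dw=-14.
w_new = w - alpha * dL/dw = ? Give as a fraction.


w_new = -7 - 7/10 * -14 = -7 - -49/5 = 14/5.

14/5


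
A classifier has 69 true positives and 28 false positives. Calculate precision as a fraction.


Precision = TP / (TP + FP) = 69 / 97 = 69/97.

69/97


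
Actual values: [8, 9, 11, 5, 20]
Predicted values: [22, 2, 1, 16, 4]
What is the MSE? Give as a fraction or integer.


MSE = (1/5) * ((8-22)^2=196 + (9-2)^2=49 + (11-1)^2=100 + (5-16)^2=121 + (20-4)^2=256). Sum = 722. MSE = 722/5.

722/5


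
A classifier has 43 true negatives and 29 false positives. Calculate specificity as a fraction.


Specificity = TN / (TN + FP) = 43 / 72 = 43/72.

43/72


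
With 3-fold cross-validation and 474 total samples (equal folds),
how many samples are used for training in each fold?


Each validation fold has 474/3 = 158 samples. Training set = 474 - 158 = 316.

316


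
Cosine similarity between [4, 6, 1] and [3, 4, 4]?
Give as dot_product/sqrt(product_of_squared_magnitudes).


dot = 40. |a|^2 = 53, |b|^2 = 41. cos = 40/sqrt(2173).

40/sqrt(2173)


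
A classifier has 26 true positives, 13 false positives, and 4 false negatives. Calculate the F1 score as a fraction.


Precision = 26/39 = 2/3. Recall = 26/30 = 13/15. F1 = 2*P*R/(P+R) = 52/69.

52/69


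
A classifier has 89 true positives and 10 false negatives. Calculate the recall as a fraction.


Recall = TP / (TP + FN) = 89 / 99 = 89/99.

89/99


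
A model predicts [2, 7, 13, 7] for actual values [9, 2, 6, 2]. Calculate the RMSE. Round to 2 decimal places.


MSE = 37.0000. RMSE = sqrt(37.0000) = 6.08.

6.08


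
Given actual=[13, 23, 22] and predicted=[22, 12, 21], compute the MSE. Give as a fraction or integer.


MSE = (1/3) * ((13-22)^2=81 + (23-12)^2=121 + (22-21)^2=1). Sum = 203. MSE = 203/3.

203/3


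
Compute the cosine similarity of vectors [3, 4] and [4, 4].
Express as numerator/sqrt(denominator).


dot = 28. |a|^2 = 25, |b|^2 = 32. cos = 28/sqrt(800).

28/sqrt(800)


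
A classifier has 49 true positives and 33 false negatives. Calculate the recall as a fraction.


Recall = TP / (TP + FN) = 49 / 82 = 49/82.

49/82


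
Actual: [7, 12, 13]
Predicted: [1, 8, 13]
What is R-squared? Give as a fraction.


Mean(y) = 32/3. SS_res = 52. SS_tot = 62/3. R^2 = 1 - 52/(62/3) = -47/31.

-47/31


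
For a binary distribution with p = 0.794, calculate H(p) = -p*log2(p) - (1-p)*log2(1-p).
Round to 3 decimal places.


H = -0.794*log2(0.794) - 0.206*log2(0.206) = 0.734.

0.734


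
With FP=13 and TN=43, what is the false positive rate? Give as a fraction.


FPR = FP / (FP + TN) = 13 / 56 = 13/56.

13/56


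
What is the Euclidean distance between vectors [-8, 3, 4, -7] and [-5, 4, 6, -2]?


d = sqrt(sum of squared differences). (-8--5)^2=9, (3-4)^2=1, (4-6)^2=4, (-7--2)^2=25. Sum = 39.

sqrt(39)


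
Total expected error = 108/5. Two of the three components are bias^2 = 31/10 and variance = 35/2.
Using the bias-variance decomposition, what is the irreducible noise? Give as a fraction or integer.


Total error = bias^2 + variance + irreducible noise. So irreducible noise = 108/5 - 31/10 - 35/2 = 1.

1


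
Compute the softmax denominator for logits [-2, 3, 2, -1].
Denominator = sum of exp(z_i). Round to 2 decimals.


Denom = e^-2=0.1353 + e^3=20.0855 + e^2=7.3891 + e^-1=0.3679. Sum = 27.9778, which rounds to 27.98.

27.98


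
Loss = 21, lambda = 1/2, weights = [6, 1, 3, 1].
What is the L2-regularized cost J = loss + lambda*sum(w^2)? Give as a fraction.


L2 sq norm = sum(w^2) = 47. J = 21 + 1/2 * 47 = 89/2.

89/2


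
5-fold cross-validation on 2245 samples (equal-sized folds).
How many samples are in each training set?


Each validation fold has 2245/5 = 449 samples. Training set = 2245 - 449 = 1796.

1796


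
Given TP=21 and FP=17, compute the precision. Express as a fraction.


Precision = TP / (TP + FP) = 21 / 38 = 21/38.

21/38


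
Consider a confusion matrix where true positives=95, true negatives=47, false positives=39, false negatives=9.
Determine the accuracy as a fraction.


Accuracy = (TP + TN) / (TP + TN + FP + FN) = (95 + 47) / 190 = 71/95.

71/95


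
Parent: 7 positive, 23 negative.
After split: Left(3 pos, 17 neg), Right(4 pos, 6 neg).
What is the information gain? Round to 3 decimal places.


H(parent) = 0.7838. H(left) = 0.6098, H(right) = 0.9710. Weighted = (20/30)*0.6098 + (10/30)*0.9710 = 0.7302. IG = 0.7838 - 0.7302 = 0.0536, which rounds to 0.054.

0.054


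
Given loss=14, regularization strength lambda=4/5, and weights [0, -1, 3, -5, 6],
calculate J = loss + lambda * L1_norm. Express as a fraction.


L1 norm = sum(|w|) = 15. J = 14 + 4/5 * 15 = 26.

26


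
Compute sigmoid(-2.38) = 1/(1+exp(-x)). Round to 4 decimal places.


sigma(-2.38) = 1/(1+e^(2.38)) = 1/(1+10.804903) = 1/11.804903 = 0.0847.

0.0847


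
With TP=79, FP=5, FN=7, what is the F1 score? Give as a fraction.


Precision = 79/84 = 79/84. Recall = 79/86 = 79/86. F1 = 2*P*R/(P+R) = 79/85.

79/85


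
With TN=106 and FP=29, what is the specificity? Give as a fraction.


Specificity = TN / (TN + FP) = 106 / 135 = 106/135.

106/135


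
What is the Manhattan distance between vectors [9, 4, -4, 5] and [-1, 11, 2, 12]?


d = sum of absolute differences: |9--1|=10 + |4-11|=7 + |-4-2|=6 + |5-12|=7 = 30.

30


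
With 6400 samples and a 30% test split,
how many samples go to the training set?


Test set = 6400 * 30% = 1920. Training set = 6400 - 1920 = 4480.

4480


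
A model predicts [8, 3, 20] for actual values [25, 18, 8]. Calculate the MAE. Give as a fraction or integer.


MAE = (1/3) * (|25-8|=17 + |18-3|=15 + |8-20|=12). Sum = 44. MAE = 44/3.

44/3


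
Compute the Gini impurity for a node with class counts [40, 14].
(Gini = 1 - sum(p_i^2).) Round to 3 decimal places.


Total = 54. Proportions: 40/54, 14/54. sum(p_i^2) = 0.6159. Gini = 1 - 0.6159 = 0.3841, which rounds to 0.384.

0.384


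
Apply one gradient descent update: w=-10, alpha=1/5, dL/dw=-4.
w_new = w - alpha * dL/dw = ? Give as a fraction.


w_new = -10 - 1/5 * -4 = -10 - -4/5 = -46/5.

-46/5


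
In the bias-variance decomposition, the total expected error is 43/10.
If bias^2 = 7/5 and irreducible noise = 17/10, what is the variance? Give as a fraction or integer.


Total error = bias^2 + variance + irreducible noise. So variance = 43/10 - 7/5 - 17/10 = 6/5.

6/5


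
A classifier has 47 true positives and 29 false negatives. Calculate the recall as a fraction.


Recall = TP / (TP + FN) = 47 / 76 = 47/76.

47/76


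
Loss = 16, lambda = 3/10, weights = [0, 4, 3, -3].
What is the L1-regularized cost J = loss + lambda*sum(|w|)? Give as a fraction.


L1 norm = sum(|w|) = 10. J = 16 + 3/10 * 10 = 19.

19


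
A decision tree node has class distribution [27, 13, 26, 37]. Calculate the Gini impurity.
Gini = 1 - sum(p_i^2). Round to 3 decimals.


Total = 103. Proportions: 27/103, 13/103, 26/103, 37/103. sum(p_i^2) = 0.2774. Gini = 1 - 0.2774 = 0.7226, which rounds to 0.723.

0.723


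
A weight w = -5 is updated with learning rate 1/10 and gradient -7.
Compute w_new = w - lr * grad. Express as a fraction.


w_new = -5 - 1/10 * -7 = -5 - -7/10 = -43/10.

-43/10


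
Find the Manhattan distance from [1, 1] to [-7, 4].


d = sum of absolute differences: |1--7|=8 + |1-4|=3 = 11.

11


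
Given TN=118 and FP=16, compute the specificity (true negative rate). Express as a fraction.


Specificity = TN / (TN + FP) = 118 / 134 = 59/67.

59/67


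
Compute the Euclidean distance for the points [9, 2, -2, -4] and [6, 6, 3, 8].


d = sqrt(sum of squared differences). (9-6)^2=9, (2-6)^2=16, (-2-3)^2=25, (-4-8)^2=144. Sum = 194.

sqrt(194)


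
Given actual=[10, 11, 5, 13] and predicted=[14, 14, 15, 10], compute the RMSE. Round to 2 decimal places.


MSE = 33.5000. RMSE = sqrt(33.5000) = 5.79.

5.79


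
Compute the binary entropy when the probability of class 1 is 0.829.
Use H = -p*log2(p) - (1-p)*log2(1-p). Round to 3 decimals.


H = -0.829*log2(0.829) - 0.171*log2(0.171) = 0.660.

0.660


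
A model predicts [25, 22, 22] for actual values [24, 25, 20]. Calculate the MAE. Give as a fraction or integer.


MAE = (1/3) * (|24-25|=1 + |25-22|=3 + |20-22|=2). Sum = 6. MAE = 2.

2


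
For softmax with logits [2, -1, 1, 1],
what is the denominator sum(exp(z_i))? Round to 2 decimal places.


Denom = e^2=7.3891 + e^-1=0.3679 + e^1=2.7183 + e^1=2.7183. Sum = 13.1936, which rounds to 13.19.

13.19


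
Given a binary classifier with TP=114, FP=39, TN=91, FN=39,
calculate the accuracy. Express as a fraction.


Accuracy = (TP + TN) / (TP + TN + FP + FN) = (114 + 91) / 283 = 205/283.

205/283


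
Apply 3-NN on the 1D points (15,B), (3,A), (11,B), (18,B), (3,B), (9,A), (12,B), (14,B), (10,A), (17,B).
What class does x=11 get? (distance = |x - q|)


Distances: |15-11|=4, |3-11|=8, |11-11|=0, |18-11|=7, |3-11|=8, |9-11|=2, |12-11|=1, |14-11|=3, |10-11|=1, |17-11|=6. 3 nearest: (11,B), (10,A), (12,B). Counts: {'B': 2, 'A': 1}. Majority class: B.

B


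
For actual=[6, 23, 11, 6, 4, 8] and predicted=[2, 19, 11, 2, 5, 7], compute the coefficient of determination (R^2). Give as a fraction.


Mean(y) = 29/3. SS_res = 50. SS_tot = 724/3. R^2 = 1 - 50/(724/3) = 287/362.

287/362


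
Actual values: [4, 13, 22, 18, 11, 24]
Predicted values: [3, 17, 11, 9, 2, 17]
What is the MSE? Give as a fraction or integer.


MSE = (1/6) * ((4-3)^2=1 + (13-17)^2=16 + (22-11)^2=121 + (18-9)^2=81 + (11-2)^2=81 + (24-17)^2=49). Sum = 349. MSE = 349/6.

349/6


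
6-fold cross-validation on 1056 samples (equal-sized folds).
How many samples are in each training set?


Each validation fold has 1056/6 = 176 samples. Training set = 1056 - 176 = 880.

880


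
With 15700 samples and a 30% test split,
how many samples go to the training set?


Test set = 15700 * 30% = 4710. Training set = 15700 - 4710 = 10990.

10990


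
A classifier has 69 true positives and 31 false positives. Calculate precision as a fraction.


Precision = TP / (TP + FP) = 69 / 100 = 69/100.

69/100


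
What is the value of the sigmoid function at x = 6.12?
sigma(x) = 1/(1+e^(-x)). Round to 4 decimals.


sigma(6.12) = 1/(1+e^(-6.12)) = 1/(1+0.002198) = 1/1.002198 = 0.9978.

0.9978


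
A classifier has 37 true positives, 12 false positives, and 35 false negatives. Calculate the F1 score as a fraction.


Precision = 37/49 = 37/49. Recall = 37/72 = 37/72. F1 = 2*P*R/(P+R) = 74/121.

74/121


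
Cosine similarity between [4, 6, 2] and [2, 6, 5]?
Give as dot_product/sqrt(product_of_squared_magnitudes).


dot = 54. |a|^2 = 56, |b|^2 = 65. cos = 54/sqrt(3640).

54/sqrt(3640)


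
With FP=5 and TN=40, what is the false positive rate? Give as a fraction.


FPR = FP / (FP + TN) = 5 / 45 = 1/9.

1/9


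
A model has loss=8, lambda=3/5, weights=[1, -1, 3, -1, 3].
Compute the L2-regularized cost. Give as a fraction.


L2 sq norm = sum(w^2) = 21. J = 8 + 3/5 * 21 = 103/5.

103/5


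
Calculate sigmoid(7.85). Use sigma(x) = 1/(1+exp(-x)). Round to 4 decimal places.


sigma(7.85) = 1/(1+e^(-7.85)) = 1/(1+0.000390) = 1/1.000390 = 0.9996.

0.9996


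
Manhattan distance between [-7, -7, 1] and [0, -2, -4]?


d = sum of absolute differences: |-7-0|=7 + |-7--2|=5 + |1--4|=5 = 17.

17


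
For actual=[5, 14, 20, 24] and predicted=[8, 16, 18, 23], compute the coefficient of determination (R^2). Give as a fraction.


Mean(y) = 63/4. SS_res = 18. SS_tot = 819/4. R^2 = 1 - 18/(819/4) = 83/91.

83/91


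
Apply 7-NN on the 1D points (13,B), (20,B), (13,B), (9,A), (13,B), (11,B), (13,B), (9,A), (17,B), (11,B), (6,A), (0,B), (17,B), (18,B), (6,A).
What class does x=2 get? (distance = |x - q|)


Distances: |13-2|=11, |20-2|=18, |13-2|=11, |9-2|=7, |13-2|=11, |11-2|=9, |13-2|=11, |9-2|=7, |17-2|=15, |11-2|=9, |6-2|=4, |0-2|=2, |17-2|=15, |18-2|=16, |6-2|=4. 7 nearest: (0,B), (6,A), (6,A), (9,A), (9,A), (11,B), (11,B). Counts: {'B': 3, 'A': 4}. Majority class: A.

A


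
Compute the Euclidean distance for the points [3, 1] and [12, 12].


d = sqrt(sum of squared differences). (3-12)^2=81, (1-12)^2=121. Sum = 202.

sqrt(202)


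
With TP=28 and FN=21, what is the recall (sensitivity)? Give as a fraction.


Recall = TP / (TP + FN) = 28 / 49 = 4/7.

4/7


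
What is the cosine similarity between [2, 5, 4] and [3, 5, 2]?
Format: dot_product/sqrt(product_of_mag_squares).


dot = 39. |a|^2 = 45, |b|^2 = 38. cos = 39/sqrt(1710).

39/sqrt(1710)


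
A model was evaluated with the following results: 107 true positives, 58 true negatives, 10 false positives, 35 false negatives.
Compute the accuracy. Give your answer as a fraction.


Accuracy = (TP + TN) / (TP + TN + FP + FN) = (107 + 58) / 210 = 11/14.

11/14


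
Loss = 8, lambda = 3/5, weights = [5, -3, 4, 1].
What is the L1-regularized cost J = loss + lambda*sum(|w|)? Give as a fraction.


L1 norm = sum(|w|) = 13. J = 8 + 3/5 * 13 = 79/5.

79/5


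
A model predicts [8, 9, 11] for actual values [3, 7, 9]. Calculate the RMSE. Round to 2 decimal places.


MSE = 11.0000. RMSE = sqrt(11.0000) = 3.32.

3.32


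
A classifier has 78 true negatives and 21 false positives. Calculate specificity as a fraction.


Specificity = TN / (TN + FP) = 78 / 99 = 26/33.

26/33


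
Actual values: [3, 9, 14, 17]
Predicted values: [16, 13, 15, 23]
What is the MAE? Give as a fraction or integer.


MAE = (1/4) * (|3-16|=13 + |9-13|=4 + |14-15|=1 + |17-23|=6). Sum = 24. MAE = 6.

6


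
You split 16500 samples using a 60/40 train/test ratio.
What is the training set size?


Test set = 16500 * 40% = 6600. Training set = 16500 - 6600 = 9900.

9900


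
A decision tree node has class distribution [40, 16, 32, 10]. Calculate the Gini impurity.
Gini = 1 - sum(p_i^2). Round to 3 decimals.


Total = 98. Proportions: 40/98, 16/98, 32/98, 10/98. sum(p_i^2) = 0.3103. Gini = 1 - 0.3103 = 0.6897, which rounds to 0.690.

0.690


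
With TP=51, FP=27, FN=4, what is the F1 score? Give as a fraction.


Precision = 51/78 = 17/26. Recall = 51/55 = 51/55. F1 = 2*P*R/(P+R) = 102/133.

102/133


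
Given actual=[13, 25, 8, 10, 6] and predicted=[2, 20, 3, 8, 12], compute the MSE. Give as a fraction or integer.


MSE = (1/5) * ((13-2)^2=121 + (25-20)^2=25 + (8-3)^2=25 + (10-8)^2=4 + (6-12)^2=36). Sum = 211. MSE = 211/5.

211/5


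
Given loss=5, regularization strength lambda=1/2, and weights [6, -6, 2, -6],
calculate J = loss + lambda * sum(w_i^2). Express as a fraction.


L2 sq norm = sum(w^2) = 112. J = 5 + 1/2 * 112 = 61.

61


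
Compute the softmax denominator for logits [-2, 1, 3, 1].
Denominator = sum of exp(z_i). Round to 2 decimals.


Denom = e^-2=0.1353 + e^1=2.7183 + e^3=20.0855 + e^1=2.7183. Sum = 25.6574, which rounds to 25.66.

25.66


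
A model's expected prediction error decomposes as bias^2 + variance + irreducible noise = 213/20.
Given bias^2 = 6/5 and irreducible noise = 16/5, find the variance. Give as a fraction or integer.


Total error = bias^2 + variance + irreducible noise. So variance = 213/20 - 6/5 - 16/5 = 25/4.

25/4
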